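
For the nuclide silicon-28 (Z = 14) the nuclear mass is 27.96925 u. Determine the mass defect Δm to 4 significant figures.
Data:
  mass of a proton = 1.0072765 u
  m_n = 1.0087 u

Σm = 14·m_p + 14·m_n = 14.1018710 + 14.1218 = 28.2236710 u
Δm = 28.2236710 − 27.96925 = 0.2544210 u

0.2544 u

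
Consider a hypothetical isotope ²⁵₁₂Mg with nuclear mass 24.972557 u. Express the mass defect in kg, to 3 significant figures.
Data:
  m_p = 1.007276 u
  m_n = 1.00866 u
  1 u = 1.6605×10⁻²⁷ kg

3.77e-28 kg

Z = 12, so N = A − Z = 25 − 12 = 13.
Σm = 12·m_p + 13·m_n = 12.087312 + 13.11258 = 25.199892 u
Δm = 25.199892 − 24.972557 = 0.227335 u
In SI units: 0.227335 u × 1.6605×10⁻²⁷ kg/u = 3.7749e-28 kg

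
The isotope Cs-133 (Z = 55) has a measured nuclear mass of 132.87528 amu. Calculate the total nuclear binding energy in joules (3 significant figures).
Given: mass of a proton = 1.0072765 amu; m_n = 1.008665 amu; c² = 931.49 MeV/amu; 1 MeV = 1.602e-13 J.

1.79e-10 J

The nucleus contains 55 protons and 133 − 55 = 78 neutrons.
Total constituent mass: 55 × 1.0072765 + 78 × 1.008665 = 134.0760775 amu
Δm = 134.0760775 − 132.87528 = 1.2007975 amu
Converting to energy: 1.2007975 amu × 931.49 MeV/amu = 1118.53 MeV
In joules: 1118.53 MeV × 1.602e-13 J/MeV = 1.7919e-10 J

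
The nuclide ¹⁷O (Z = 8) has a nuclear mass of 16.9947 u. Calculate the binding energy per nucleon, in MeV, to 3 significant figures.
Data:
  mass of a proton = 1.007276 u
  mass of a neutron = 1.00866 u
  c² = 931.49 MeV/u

7.75 MeV/nucleon

Z = 8, so N = A − Z = 17 − 8 = 9.
Σm = 8·m_p + 9·m_n = 8.058208 + 9.07794 = 17.136148 u
The mass defect is 17.136148 − 16.9947 = 0.141448 u.
Converting to energy: 0.141448 u × 931.49 MeV/u = 131.757 MeV
Per nucleon: 131.757 / 17 = 7.750 MeV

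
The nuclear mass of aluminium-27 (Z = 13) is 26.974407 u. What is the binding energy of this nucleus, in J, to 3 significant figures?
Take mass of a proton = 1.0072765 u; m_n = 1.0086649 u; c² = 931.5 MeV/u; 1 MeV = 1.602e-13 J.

Total constituent mass: 13 × 1.0072765 + 14 × 1.0086649 = 27.2159031 u
Δm = 27.2159031 − 26.974407 = 0.2414961 u
Binding energy = Δm·c² = 0.2414961 × 931.5 MeV/u = 224.954 MeV
In joules: 224.954 MeV × 1.602e-13 J/MeV = 3.6038e-11 J

3.60e-11 J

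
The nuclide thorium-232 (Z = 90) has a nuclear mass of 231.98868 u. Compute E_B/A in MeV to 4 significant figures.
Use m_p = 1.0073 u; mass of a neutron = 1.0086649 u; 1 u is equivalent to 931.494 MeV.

The nucleus contains 90 protons and 232 − 90 = 142 neutrons.
Σm = 90·m_p + 142·m_n = 90.6570 + 143.2304158 = 233.8874158 u
The mass defect is 233.8874158 − 231.98868 = 1.8987358 u.
Binding energy = Δm·c² = 1.8987358 × 931.494 MeV/u = 1768.66 MeV
Dividing by A = 232 gives 7.624 MeV per nucleon.

7.624 MeV/nucleon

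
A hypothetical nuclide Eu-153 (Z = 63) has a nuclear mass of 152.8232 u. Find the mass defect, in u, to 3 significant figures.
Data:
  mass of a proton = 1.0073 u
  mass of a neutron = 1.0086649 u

1.42 u

Z = 63, so N = A − Z = 153 − 63 = 90.
Σm = 63·m_p + 90·m_n = 63.4599 + 90.7798410 = 154.2397410 u
Mass defect Δm = 154.2397410 − 152.8232 = 1.4165410 u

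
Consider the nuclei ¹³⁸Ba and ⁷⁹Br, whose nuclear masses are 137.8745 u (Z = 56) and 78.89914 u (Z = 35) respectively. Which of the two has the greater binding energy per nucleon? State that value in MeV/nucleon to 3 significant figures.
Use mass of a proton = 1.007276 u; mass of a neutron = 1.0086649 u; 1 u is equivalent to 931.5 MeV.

⁷⁹Br; 8.69 MeV/nucleon

¹³⁸Ba: Σm = 56(1.007276) + 82(1.0086649) = 139.1179778 u; Δm = 1.2434778 u; E_B = 1158.3 MeV; E_B/A = 8.393 MeV
⁷⁹Br: Σm = 35(1.007276) + 44(1.0086649) = 79.6359156 u; Δm = 0.7367756 u; E_B = 686.31 MeV; E_B/A = 8.687 MeV
⁷⁹Br has the higher binding energy per nucleon, so it is the more tightly bound nucleus.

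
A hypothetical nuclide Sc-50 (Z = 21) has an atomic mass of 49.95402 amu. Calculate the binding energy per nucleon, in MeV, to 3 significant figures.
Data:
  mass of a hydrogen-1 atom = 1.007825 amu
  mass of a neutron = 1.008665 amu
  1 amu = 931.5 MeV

8.60 MeV/nucleon

With 21 protons and 29 neutrons (A = 50):
Total constituent mass: 21 × 1.007825 + 29 × 1.008665 = 50.415610 amu
Δm = 50.415610 − 49.95402 = 0.461590 amu
Binding energy = Δm·c² = 0.461590 × 931.5 MeV/amu = 429.971 MeV
Dividing by A = 50 gives 8.599 MeV per nucleon.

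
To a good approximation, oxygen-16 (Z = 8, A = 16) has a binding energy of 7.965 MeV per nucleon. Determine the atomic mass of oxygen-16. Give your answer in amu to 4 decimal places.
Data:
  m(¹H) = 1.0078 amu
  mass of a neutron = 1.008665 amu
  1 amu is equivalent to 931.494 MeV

15.9949 amu

Total binding energy = 16 × 7.965 = 127.440 MeV
Mass defect = 127.440 MeV / (931.494 MeV/amu) = 0.136812 amu
Constituent mass = 8(1.0078) + 8(1.008665) = 16.131720 amu
Atomic mass = 16.131720 − 0.136812 = 15.994908 amu ≈ 15.9949 amu (to 4 decimal places)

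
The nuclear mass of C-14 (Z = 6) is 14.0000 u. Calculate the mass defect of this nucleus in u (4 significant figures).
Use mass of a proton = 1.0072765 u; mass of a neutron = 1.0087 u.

0.1133 u

The nucleus contains 6 protons and 14 − 6 = 8 neutrons.
Σm = 6·m_p + 8·m_n = 6.0436590 + 8.0696 = 14.1132590 u
Mass defect Δm = 14.1132590 − 14.0000 = 0.1132590 u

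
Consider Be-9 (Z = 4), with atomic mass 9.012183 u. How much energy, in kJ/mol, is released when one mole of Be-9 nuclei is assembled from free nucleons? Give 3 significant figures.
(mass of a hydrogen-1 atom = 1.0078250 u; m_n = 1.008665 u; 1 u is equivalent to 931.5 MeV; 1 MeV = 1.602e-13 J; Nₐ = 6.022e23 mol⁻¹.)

Mass of separated nucleons = 4(1.0078250) + 5(1.008665) = 4.0313000 + 5.043325 = 9.0746250 u
The mass defect is 9.0746250 − 9.012183 = 0.0624420 u.
E_B = 0.0624420 × 931.5 = 58.1647 MeV
Per nucleus in joules: 58.1647 MeV × 1.602e-13 J/MeV = 9.3180e-12 J
Per mole: 9.3180e-12 J × 6.022e23 mol⁻¹ = 5.6113e+12 J/mol

5.61e+09 kJ/mol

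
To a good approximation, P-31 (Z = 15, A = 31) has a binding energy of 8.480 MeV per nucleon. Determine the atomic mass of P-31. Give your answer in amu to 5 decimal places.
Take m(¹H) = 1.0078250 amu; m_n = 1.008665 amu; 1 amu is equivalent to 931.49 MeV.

Total binding energy = 31 × 8.480 = 262.880 MeV
Mass defect = 262.880 MeV / (931.49 MeV/amu) = 0.2822145 amu
Constituent mass = 15(1.0078250) + 16(1.008665) = 31.2560150 amu
Atomic mass = 31.2560150 − 0.2822145 = 30.9738005 amu ≈ 30.97380 amu (to 5 decimal places)

30.97380 amu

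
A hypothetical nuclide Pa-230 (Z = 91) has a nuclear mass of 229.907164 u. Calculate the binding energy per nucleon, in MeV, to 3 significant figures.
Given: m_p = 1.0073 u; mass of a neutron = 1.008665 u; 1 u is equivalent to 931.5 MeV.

Z = 91, so N = A − Z = 230 − 91 = 139.
Total constituent mass: 91 × 1.0073 + 139 × 1.008665 = 231.868735 u
Mass defect Δm = 231.868735 − 229.907164 = 1.961571 u
Converting to energy: 1.961571 u × 931.5 MeV/u = 1827.20 MeV
Dividing by A = 230 gives 7.944 MeV per nucleon.

7.94 MeV/nucleon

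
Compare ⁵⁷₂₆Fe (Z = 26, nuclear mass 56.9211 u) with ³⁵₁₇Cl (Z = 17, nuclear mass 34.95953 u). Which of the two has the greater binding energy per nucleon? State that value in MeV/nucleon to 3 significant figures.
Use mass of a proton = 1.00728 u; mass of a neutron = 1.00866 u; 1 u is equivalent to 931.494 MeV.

⁵⁷₂₆Fe: Σm = 26(1.00728) + 31(1.00866) = 57.45774 u; Δm = 0.53664 u; E_B = 499.88 MeV; E_B/A = 8.770 MeV
³⁵₁₇Cl: Σm = 17(1.00728) + 18(1.00866) = 35.27964 u; Δm = 0.32011 u; E_B = 298.18 MeV; E_B/A = 8.519 MeV
⁵⁷₂₆Fe has the higher binding energy per nucleon, so it is the more tightly bound nucleus.

⁵⁷₂₆Fe; 8.77 MeV/nucleon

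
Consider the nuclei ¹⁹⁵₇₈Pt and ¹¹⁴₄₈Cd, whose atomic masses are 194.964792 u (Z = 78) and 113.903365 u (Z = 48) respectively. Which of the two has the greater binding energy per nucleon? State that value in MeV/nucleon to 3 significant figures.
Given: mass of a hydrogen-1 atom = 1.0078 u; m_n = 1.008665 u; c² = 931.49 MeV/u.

¹⁹⁵₇₈Pt: Σm = 78(1.0078) + 117(1.008665) = 196.622205 u; Δm = 1.657413 u; E_B = 1543.9 MeV; E_B/A = 7.917 MeV
¹¹⁴₄₈Cd: Σm = 48(1.0078) + 66(1.008665) = 114.946290 u; Δm = 1.042925 u; E_B = 971.47 MeV; E_B/A = 8.522 MeV
¹¹⁴₄₈Cd has the higher binding energy per nucleon, so it is the more tightly bound nucleus.

¹¹⁴₄₈Cd; 8.52 MeV/nucleon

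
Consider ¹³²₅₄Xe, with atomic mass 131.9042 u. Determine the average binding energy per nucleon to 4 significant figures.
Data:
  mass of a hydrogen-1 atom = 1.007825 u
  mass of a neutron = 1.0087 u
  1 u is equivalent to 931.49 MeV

8.447 MeV/nucleon

With 54 protons and 78 neutrons (A = 132):
Total constituent mass: 54 × 1.007825 + 78 × 1.0087 = 133.101150 u
The mass defect is 133.101150 − 131.9042 = 1.196950 u.
Binding energy = Δm·c² = 1.196950 × 931.49 MeV/u = 1114.95 MeV
BE/A = 1114.95 MeV / 132 = 8.447 MeV/nucleon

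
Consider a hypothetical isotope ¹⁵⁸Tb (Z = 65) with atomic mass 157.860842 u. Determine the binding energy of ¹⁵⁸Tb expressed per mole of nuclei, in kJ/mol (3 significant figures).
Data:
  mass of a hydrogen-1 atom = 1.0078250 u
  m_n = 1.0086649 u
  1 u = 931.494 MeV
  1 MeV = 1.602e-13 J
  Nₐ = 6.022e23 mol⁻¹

With 65 protons and 93 neutrons (A = 158):
Σm = 65·m(¹H) + 93·m_n = 65.5086250 + 93.8058357 = 159.3144607 u
The mass defect is 159.3144607 − 157.860842 = 1.4536187 u.
E_B = 1.4536187 × 931.494 = 1354.04 MeV
Per nucleus in joules: 1354.04 MeV × 1.602e-13 J/MeV = 2.1692e-10 J
Per mole: 2.1692e-10 J × 6.022e23 mol⁻¹ = 1.3063e+14 J/mol

1.31e+11 kJ/mol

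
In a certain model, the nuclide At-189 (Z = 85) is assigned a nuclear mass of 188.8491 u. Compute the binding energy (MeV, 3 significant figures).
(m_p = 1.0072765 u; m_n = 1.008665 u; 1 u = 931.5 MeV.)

The nucleus contains 85 protons and 189 − 85 = 104 neutrons.
Total constituent mass: 85 × 1.0072765 + 104 × 1.008665 = 190.5196625 u
The mass defect is 190.5196625 − 188.8491 = 1.6705625 u.
E_B = 1.6705625 × 931.5 = 1556.13 MeV

1560 MeV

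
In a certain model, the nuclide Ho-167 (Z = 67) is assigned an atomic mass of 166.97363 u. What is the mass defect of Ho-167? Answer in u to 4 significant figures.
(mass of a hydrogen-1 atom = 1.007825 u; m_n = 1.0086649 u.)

The nucleus contains 67 protons and 167 − 67 = 100 neutrons.
Σm = 67·m(¹H) + 100·m_n = 67.524275 + 100.8664900 = 168.3907650 u
Δm = 168.3907650 − 166.97363 = 1.4171350 u

1.417 u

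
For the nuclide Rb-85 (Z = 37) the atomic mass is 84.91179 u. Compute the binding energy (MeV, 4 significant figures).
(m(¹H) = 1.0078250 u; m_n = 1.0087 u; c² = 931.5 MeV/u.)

740.9 MeV

Σm = 37·m(¹H) + 48·m_n = 37.2895250 + 48.4176 = 85.7071250 u
Δm = 85.7071250 − 84.91179 = 0.7953350 u
E_B = 0.7953350 × 931.5 = 740.855 MeV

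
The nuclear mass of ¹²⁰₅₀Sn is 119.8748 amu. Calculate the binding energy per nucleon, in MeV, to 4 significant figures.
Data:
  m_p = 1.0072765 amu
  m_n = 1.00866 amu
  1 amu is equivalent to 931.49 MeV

8.502 MeV/nucleon

Total constituent mass: 50 × 1.0072765 + 70 × 1.00866 = 120.9700250 amu
Mass defect Δm = 120.9700250 − 119.8748 = 1.0952250 amu
Converting to energy: 1.0952250 amu × 931.49 MeV/amu = 1020.19 MeV
BE/A = 1020.19 MeV / 120 = 8.502 MeV/nucleon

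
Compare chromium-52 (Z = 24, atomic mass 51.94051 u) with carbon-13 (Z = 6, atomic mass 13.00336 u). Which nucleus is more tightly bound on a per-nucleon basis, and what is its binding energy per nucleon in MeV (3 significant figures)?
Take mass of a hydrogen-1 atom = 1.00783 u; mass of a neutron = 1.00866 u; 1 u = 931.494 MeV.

chromium-52: Σm = 24(1.00783) + 28(1.00866) = 52.43040 u; Δm = 0.48989 u; E_B = 456.33 MeV; E_B/A = 8.776 MeV
carbon-13: Σm = 6(1.00783) + 7(1.00866) = 13.10760 u; Δm = 0.10424 u; E_B = 97.099 MeV; E_B/A = 7.469 MeV
chromium-52 has the higher binding energy per nucleon, so it is the more tightly bound nucleus.

chromium-52; 8.78 MeV/nucleon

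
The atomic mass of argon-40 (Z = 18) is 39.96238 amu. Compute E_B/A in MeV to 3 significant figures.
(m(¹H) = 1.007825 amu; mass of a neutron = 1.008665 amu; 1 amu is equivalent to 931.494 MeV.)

With 18 protons and 22 neutrons (A = 40):
Total constituent mass: 18 × 1.007825 + 22 × 1.008665 = 40.331480 amu
Mass defect Δm = 40.331480 − 39.96238 = 0.369100 amu
E_B = 0.369100 × 931.494 = 343.814 MeV
Per nucleon: 343.814 / 40 = 8.595 MeV

8.60 MeV/nucleon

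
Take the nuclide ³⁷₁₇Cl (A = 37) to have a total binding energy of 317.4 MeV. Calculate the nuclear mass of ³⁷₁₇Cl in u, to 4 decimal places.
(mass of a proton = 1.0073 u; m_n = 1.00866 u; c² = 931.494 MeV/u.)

36.9566 u

Mass defect = 317.4 MeV / (931.494 MeV/u) = 0.340743 u
Constituent mass = 17(1.0073) + 20(1.00866) = 37.29730 u
Nuclear mass = 37.29730 − 0.340743 = 36.956557 u ≈ 36.9566 u (to 4 decimal places)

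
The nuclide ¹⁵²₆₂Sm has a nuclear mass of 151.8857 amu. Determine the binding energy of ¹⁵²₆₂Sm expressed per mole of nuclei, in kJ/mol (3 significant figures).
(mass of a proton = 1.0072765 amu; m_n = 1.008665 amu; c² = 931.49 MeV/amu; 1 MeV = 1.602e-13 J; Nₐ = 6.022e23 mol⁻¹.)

Total constituent mass: 62 × 1.0072765 + 90 × 1.008665 = 153.2309930 amu
The mass defect is 153.2309930 − 151.8857 = 1.3452930 amu.
E_B = 1.3452930 × 931.49 = 1253.13 MeV
Per nucleus in joules: 1253.13 MeV × 1.602e-13 J/MeV = 2.0075e-10 J
Per mole: 2.0075e-10 J × 6.022e23 mol⁻¹ = 1.2089e+14 J/mol

1.21e+11 kJ/mol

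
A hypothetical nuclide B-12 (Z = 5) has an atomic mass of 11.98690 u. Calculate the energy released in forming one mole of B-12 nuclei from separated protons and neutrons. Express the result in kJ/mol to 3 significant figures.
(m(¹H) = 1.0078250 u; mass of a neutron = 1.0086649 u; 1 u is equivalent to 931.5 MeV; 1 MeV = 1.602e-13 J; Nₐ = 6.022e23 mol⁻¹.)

1.01e+10 kJ/mol

Mass of separated nucleons = 5(1.0078250) + 7(1.0086649) = 5.0391250 + 7.0606543 = 12.0997793 u
Δm = 12.0997793 − 11.98690 = 0.1128793 u
E_B = 0.1128793 × 931.5 = 105.147 MeV
Per nucleus in joules: 105.147 MeV × 1.602e-13 J/MeV = 1.6845e-11 J
Per mole: 1.6845e-11 J × 6.022e23 mol⁻¹ = 1.0144e+13 J/mol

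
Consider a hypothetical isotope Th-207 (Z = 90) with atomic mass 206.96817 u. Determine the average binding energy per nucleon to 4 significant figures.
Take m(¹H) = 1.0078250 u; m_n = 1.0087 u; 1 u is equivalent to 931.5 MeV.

7.893 MeV/nucleon

With 90 protons and 117 neutrons (A = 207):
Σm = 90·m(¹H) + 117·m_n = 90.7042500 + 118.0179 = 208.7221500 u
The mass defect is 208.7221500 − 206.96817 = 1.7539800 u.
Binding energy = Δm·c² = 1.7539800 × 931.5 MeV/u = 1633.83 MeV
Per nucleon: 1633.83 / 207 = 7.893 MeV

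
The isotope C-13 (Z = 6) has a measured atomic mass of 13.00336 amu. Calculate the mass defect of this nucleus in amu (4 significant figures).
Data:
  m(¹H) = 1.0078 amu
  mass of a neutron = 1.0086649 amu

0.1041 amu

Mass of separated nucleons = 6(1.0078) + 7(1.0086649) = 6.0468 + 7.0606543 = 13.1074543 amu
Mass defect Δm = 13.1074543 − 13.00336 = 0.1040943 amu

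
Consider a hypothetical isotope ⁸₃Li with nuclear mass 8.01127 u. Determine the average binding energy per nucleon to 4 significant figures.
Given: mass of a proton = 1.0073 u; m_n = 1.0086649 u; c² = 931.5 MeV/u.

The nucleus contains 3 protons and 8 − 3 = 5 neutrons.
Σm = 3·m_p + 5·m_n = 3.0219 + 5.0433245 = 8.0652245 u
Mass defect Δm = 8.0652245 − 8.01127 = 0.0539545 u
Converting to energy: 0.0539545 u × 931.5 MeV/u = 50.2586 MeV
BE/A = 50.2586 MeV / 8 = 6.282 MeV/nucleon

6.282 MeV/nucleon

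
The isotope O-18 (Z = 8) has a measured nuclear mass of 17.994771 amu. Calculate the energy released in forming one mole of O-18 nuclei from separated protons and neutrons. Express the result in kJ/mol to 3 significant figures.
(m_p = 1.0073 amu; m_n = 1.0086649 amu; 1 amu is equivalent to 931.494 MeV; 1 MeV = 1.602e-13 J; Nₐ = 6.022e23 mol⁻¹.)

Total constituent mass: 8 × 1.0073 + 10 × 1.0086649 = 18.1450490 amu
Δm = 18.1450490 − 17.994771 = 0.1502780 amu
E_B = 0.1502780 × 931.494 = 139.983 MeV
Per nucleus in joules: 139.983 MeV × 1.602e-13 J/MeV = 2.2425e-11 J
Per mole: 2.2425e-11 J × 6.022e23 mol⁻¹ = 1.3504e+13 J/mol

1.35e+10 kJ/mol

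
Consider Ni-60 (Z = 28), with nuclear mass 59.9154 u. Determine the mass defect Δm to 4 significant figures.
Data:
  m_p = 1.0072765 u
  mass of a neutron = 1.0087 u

With 28 protons and 32 neutrons (A = 60):
Σm = 28·m_p + 32·m_n = 28.2037420 + 32.2784 = 60.4821420 u
Mass defect Δm = 60.4821420 − 59.9154 = 0.5667420 u

0.5667 u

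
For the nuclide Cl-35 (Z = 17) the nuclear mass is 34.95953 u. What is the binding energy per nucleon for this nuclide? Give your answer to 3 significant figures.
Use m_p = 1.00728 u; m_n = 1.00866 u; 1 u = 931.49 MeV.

Mass of separated nucleons = 17(1.00728) + 18(1.00866) = 17.12376 + 18.15588 = 35.27964 u
Mass defect Δm = 35.27964 − 34.95953 = 0.32011 u
Converting to energy: 0.32011 u × 931.49 MeV/u = 298.179 MeV
BE/A = 298.179 MeV / 35 = 8.519 MeV/nucleon

8.52 MeV/nucleon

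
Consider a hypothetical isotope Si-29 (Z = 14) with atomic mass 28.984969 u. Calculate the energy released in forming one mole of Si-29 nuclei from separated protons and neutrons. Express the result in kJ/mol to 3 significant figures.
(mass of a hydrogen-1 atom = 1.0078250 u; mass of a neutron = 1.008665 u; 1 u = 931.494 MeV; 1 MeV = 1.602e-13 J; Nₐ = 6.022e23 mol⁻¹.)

Total constituent mass: 14 × 1.0078250 + 15 × 1.008665 = 29.2395250 u
The mass defect is 29.2395250 − 28.984969 = 0.2545560 u.
Converting to energy: 0.2545560 u × 931.494 MeV/u = 237.117 MeV
Per nucleus in joules: 237.117 MeV × 1.602e-13 J/MeV = 3.7986e-11 J
Per mole: 3.7986e-11 J × 6.022e23 mol⁻¹ = 2.2875e+13 J/mol

2.29e+10 kJ/mol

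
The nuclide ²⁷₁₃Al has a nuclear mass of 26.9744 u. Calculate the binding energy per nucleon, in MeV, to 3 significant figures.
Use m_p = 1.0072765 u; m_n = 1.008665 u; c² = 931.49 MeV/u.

Z = 13, so N = A − Z = 27 − 13 = 14.
Total constituent mass: 13 × 1.0072765 + 14 × 1.008665 = 27.2159045 u
The mass defect is 27.2159045 − 26.9744 = 0.2415045 u.
E_B = 0.2415045 × 931.49 = 224.959 MeV
BE/A = 224.959 MeV / 27 = 8.332 MeV/nucleon

8.33 MeV/nucleon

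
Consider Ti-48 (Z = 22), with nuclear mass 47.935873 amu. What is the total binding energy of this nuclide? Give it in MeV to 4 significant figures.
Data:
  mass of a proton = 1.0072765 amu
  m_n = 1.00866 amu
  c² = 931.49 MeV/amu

418.6 MeV

Total constituent mass: 22 × 1.0072765 + 26 × 1.00866 = 48.3852430 amu
Mass defect Δm = 48.3852430 − 47.935873 = 0.4493700 amu
E_B = 0.4493700 × 931.49 = 418.584 MeV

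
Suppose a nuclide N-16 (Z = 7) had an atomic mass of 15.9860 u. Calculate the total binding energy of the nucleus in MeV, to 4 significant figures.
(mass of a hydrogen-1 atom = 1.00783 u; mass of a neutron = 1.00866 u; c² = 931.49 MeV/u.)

136.7 MeV

With 7 protons and 9 neutrons (A = 16):
Σm = 7·m(¹H) + 9·m_n = 7.05481 + 9.07794 = 16.13275 u
The mass defect is 16.13275 − 15.9860 = 0.14675 u.
Binding energy = Δm·c² = 0.14675 × 931.49 MeV/u = 136.696 MeV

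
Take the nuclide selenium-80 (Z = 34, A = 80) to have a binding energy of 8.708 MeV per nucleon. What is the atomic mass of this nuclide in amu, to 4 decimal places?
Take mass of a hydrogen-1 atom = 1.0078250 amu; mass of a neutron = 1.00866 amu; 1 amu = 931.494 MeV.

79.9165 amu

Total binding energy = 80 × 8.708 = 696.640 MeV
Mass defect = 696.640 MeV / (931.494 MeV/amu) = 0.747874 amu
Constituent mass = 34(1.0078250) + 46(1.00866) = 80.6644100 amu
Atomic mass = 80.6644100 − 0.747874 = 79.9165360 amu ≈ 79.9165 amu (to 4 decimal places)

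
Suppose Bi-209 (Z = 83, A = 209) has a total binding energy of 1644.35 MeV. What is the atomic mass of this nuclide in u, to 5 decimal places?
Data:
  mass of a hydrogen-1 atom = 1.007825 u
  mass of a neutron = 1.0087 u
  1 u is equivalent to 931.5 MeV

208.98040 u

Mass defect = 1644.35 MeV / (931.5 MeV/u) = 1.7652711 u
Constituent mass = 83(1.007825) + 126(1.0087) = 210.745675 u
Atomic mass = 210.745675 − 1.7652711 = 208.9804039 u ≈ 208.98040 u (to 5 decimal places)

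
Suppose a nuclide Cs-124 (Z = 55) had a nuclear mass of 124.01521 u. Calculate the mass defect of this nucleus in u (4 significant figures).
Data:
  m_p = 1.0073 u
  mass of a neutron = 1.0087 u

The nucleus contains 55 protons and 124 − 55 = 69 neutrons.
Mass of separated nucleons = 55(1.0073) + 69(1.0087) = 55.4015 + 69.6003 = 125.0018 u
The mass defect is 125.0018 − 124.01521 = 0.98659 u.

0.9866 u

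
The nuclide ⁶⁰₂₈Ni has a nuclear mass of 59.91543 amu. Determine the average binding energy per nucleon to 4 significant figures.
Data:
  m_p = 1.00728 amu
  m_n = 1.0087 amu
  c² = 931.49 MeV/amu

8.800 MeV/nucleon

With 28 protons and 32 neutrons (A = 60):
Mass of separated nucleons = 28(1.00728) + 32(1.0087) = 28.20384 + 32.2784 = 60.48224 amu
The mass defect is 60.48224 − 59.91543 = 0.56681 amu.
E_B = 0.56681 × 931.49 = 527.978 MeV
BE/A = 527.978 MeV / 60 = 8.800 MeV/nucleon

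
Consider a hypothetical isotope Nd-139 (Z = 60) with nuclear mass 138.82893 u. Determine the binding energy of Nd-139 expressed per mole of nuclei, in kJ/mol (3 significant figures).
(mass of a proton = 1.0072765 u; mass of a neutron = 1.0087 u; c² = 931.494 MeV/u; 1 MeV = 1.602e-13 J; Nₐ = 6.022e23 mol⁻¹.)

1.16e+11 kJ/mol

Total constituent mass: 60 × 1.0072765 + 79 × 1.0087 = 140.1238900 u
The mass defect is 140.1238900 − 138.82893 = 1.2949600 u.
E_B = 1.2949600 × 931.494 = 1206.25 MeV
Per nucleus in joules: 1206.25 MeV × 1.602e-13 J/MeV = 1.9324e-10 J
Per mole: 1.9324e-10 J × 6.022e23 mol⁻¹ = 1.1637e+14 J/mol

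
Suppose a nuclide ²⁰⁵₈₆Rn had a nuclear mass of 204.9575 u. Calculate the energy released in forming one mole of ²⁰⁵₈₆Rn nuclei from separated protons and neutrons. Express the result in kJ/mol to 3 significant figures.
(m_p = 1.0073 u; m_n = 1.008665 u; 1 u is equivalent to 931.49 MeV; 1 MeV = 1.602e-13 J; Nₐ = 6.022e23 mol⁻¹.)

1.53e+11 kJ/mol

The nucleus contains 86 protons and 205 − 86 = 119 neutrons.
Σm = 86·m_p + 119·m_n = 86.6278 + 120.031135 = 206.658935 u
Mass defect Δm = 206.658935 − 204.9575 = 1.701435 u
E_B = 1.701435 × 931.49 = 1584.87 MeV
Per nucleus in joules: 1584.87 MeV × 1.602e-13 J/MeV = 2.5390e-10 J
Per mole: 2.5390e-10 J × 6.022e23 mol⁻¹ = 1.5290e+14 J/mol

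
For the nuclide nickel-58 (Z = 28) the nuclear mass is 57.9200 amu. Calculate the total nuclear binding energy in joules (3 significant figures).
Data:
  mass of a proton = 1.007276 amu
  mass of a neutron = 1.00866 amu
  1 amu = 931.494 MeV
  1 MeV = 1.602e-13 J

8.11e-11 J

The nucleus contains 28 protons and 58 − 28 = 30 neutrons.
Σm = 28·m_p + 30·m_n = 28.203728 + 30.25980 = 58.463528 amu
Mass defect Δm = 58.463528 − 57.9200 = 0.543528 amu
Binding energy = Δm·c² = 0.543528 × 931.494 MeV/amu = 506.293 MeV
In joules: 506.293 MeV × 1.602e-13 J/MeV = 8.1108e-11 J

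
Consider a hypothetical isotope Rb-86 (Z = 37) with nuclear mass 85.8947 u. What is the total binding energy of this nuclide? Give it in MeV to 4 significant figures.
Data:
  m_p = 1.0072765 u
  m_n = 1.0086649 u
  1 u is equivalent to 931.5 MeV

744.4 MeV

Mass of separated nucleons = 37(1.0072765) + 49(1.0086649) = 37.2692305 + 49.4245801 = 86.6938106 u
Δm = 86.6938106 − 85.8947 = 0.7991106 u
E_B = 0.7991106 × 931.5 = 744.372 MeV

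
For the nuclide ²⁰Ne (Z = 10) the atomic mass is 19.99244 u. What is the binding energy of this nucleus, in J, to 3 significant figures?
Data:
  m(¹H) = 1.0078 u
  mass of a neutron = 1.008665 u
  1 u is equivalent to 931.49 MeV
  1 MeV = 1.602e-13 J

Z = 10, so N = A − Z = 20 − 10 = 10.
Σm = 10·m(¹H) + 10·m_n = 10.0780 + 10.086650 = 20.164650 u
Mass defect Δm = 20.164650 − 19.99244 = 0.172210 u
Converting to energy: 0.172210 u × 931.49 MeV/u = 160.412 MeV
In joules: 160.412 MeV × 1.602e-13 J/MeV = 2.5698e-11 J

2.57e-11 J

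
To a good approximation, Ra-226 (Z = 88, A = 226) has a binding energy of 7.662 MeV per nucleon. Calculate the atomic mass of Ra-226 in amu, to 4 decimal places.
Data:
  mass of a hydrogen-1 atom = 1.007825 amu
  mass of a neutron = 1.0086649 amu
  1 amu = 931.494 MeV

Total binding energy = 226 × 7.662 = 1731.612 MeV
Mass defect = 1731.612 MeV / (931.494 MeV/amu) = 1.858962 amu
Constituent mass = 88(1.007825) + 138(1.0086649) = 227.8843562 amu
Atomic mass = 227.8843562 − 1.858962 = 226.0253942 amu ≈ 226.0254 amu (to 4 decimal places)

226.0254 amu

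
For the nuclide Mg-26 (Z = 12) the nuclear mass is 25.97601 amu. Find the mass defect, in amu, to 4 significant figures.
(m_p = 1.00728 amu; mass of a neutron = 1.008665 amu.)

Total constituent mass: 12 × 1.00728 + 14 × 1.008665 = 26.208670 amu
Mass defect Δm = 26.208670 − 25.97601 = 0.232660 amu

0.2327 amu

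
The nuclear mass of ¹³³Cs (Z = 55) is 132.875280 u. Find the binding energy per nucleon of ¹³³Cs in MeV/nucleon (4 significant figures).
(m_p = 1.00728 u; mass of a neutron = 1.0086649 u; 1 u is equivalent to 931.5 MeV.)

Mass of separated nucleons = 55(1.00728) + 78(1.0086649) = 55.40040 + 78.6758622 = 134.0762622 u
Δm = 134.0762622 − 132.875280 = 1.2009822 u
Binding energy = Δm·c² = 1.2009822 × 931.5 MeV/u = 1118.71 MeV
Dividing by A = 133 gives 8.411 MeV per nucleon.

8.411 MeV/nucleon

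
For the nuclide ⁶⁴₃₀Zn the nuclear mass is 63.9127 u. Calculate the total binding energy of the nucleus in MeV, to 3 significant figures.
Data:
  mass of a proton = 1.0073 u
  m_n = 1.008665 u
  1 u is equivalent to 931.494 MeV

560 MeV

Total constituent mass: 30 × 1.0073 + 34 × 1.008665 = 64.513610 u
The mass defect is 64.513610 − 63.9127 = 0.600910 u.
Binding energy = Δm·c² = 0.600910 × 931.494 MeV/u = 559.744 MeV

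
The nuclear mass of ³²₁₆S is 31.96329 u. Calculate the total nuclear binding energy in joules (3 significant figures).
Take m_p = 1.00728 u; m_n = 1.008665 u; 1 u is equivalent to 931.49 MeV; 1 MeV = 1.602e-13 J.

Mass of separated nucleons = 16(1.00728) + 16(1.008665) = 16.11648 + 16.138640 = 32.255120 u
Mass defect Δm = 32.255120 − 31.96329 = 0.291830 u
E_B = 0.291830 × 931.49 = 271.837 MeV
In joules: 271.837 MeV × 1.602e-13 J/MeV = 4.3548e-11 J

4.35e-11 J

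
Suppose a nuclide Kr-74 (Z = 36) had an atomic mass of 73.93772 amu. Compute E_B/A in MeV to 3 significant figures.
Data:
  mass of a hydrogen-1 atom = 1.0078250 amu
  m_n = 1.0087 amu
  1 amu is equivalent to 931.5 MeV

Total constituent mass: 36 × 1.0078250 + 38 × 1.0087 = 74.6123000 amu
The mass defect is 74.6123000 − 73.93772 = 0.6745800 amu.
E_B = 0.6745800 × 931.5 = 628.371 MeV
Per nucleon: 628.371 / 74 = 8.492 MeV

8.49 MeV/nucleon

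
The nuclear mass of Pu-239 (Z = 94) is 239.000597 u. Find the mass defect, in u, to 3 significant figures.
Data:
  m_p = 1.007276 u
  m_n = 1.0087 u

Z = 94, so N = A − Z = 239 − 94 = 145.
Total constituent mass: 94 × 1.007276 + 145 × 1.0087 = 240.945444 u
Δm = 240.945444 − 239.000597 = 1.944847 u

1.94 u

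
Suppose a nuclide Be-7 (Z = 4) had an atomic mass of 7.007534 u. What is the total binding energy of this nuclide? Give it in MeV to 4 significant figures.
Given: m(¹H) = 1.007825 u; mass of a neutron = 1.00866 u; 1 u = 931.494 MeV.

46.34 MeV

Σm = 4·m(¹H) + 3·m_n = 4.031300 + 3.02598 = 7.057280 u
The mass defect is 7.057280 − 7.007534 = 0.049746 u.
Converting to energy: 0.049746 u × 931.494 MeV/u = 46.3381 MeV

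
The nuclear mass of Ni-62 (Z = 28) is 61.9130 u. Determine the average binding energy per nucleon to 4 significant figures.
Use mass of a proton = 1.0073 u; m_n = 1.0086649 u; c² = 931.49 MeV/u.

Σm = 28·m_p + 34·m_n = 28.2044 + 34.2946066 = 62.4990066 u
Δm = 62.4990066 − 61.9130 = 0.5860066 u
Converting to energy: 0.5860066 u × 931.49 MeV/u = 545.859 MeV
Dividing by A = 62 gives 8.804 MeV per nucleon.

8.804 MeV/nucleon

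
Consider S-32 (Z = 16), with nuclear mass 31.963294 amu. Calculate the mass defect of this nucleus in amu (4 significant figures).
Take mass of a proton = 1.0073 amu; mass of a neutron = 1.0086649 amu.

0.2921 amu

With 16 protons and 16 neutrons (A = 32):
Mass of separated nucleons = 16(1.0073) + 16(1.0086649) = 16.1168 + 16.1386384 = 32.2554384 amu
The mass defect is 32.2554384 − 31.963294 = 0.2921444 amu.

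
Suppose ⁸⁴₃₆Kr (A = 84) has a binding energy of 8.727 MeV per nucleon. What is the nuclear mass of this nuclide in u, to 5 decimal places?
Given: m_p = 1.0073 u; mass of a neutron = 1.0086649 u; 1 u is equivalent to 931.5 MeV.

Total binding energy = 84 × 8.727 = 733.068 MeV
Mass defect = 733.068 MeV / (931.5 MeV/u) = 0.7869758 u
Constituent mass = 36(1.0073) + 48(1.0086649) = 84.6787152 u
Nuclear mass = 84.6787152 − 0.7869758 = 83.8917394 u ≈ 83.89174 u (to 5 decimal places)

83.89174 u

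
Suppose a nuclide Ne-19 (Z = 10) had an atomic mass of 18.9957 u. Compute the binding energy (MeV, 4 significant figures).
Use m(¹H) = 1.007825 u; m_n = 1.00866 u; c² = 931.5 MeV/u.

The nucleus contains 10 protons and 19 − 10 = 9 neutrons.
Σm = 10·m(¹H) + 9·m_n = 10.078250 + 9.07794 = 19.156190 u
Mass defect Δm = 19.156190 − 18.9957 = 0.160490 u
E_B = 0.160490 × 931.5 = 149.496 MeV

149.5 MeV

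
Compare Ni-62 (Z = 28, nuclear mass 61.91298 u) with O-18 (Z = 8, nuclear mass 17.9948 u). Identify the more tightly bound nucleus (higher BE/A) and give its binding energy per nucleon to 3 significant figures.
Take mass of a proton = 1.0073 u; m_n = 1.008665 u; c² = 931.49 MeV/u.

Ni-62: Σm = 28(1.0073) + 34(1.008665) = 62.499010 u; Δm = 0.586030 u; E_B = 545.88 MeV; E_B/A = 8.8045 MeV
O-18: Σm = 8(1.0073) + 10(1.008665) = 18.145050 u; Δm = 0.150250 u; E_B = 139.956 MeV; E_B/A = 7.775 MeV
Ni-62 has the higher binding energy per nucleon, so it is the more tightly bound nucleus.

Ni-62; 8.80 MeV/nucleon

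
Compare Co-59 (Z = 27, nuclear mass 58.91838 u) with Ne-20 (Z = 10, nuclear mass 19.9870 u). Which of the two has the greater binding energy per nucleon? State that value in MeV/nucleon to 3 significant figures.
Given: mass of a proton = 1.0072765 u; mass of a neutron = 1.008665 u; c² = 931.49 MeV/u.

Co-59: Σm = 27(1.0072765) + 32(1.008665) = 59.4737455 u; Δm = 0.5553655 u; E_B = 517.32 MeV; E_B/A = 8.768 MeV
Ne-20: Σm = 10(1.0072765) + 10(1.008665) = 20.1594150 u; Δm = 0.1724150 u; E_B = 160.60 MeV; E_B/A = 8.030 MeV
Co-59 has the higher binding energy per nucleon, so it is the more tightly bound nucleus.

Co-59; 8.77 MeV/nucleon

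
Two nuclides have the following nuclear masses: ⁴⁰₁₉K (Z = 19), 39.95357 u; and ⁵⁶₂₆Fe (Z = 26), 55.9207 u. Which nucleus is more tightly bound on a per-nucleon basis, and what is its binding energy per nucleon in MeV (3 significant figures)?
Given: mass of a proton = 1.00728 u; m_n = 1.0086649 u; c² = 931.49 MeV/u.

⁵⁶₂₆Fe; 8.79 MeV/nucleon

⁴⁰₁₉K: Σm = 19(1.00728) + 21(1.0086649) = 40.3202829 u; Δm = 0.3667129 u; E_B = 341.59 MeV; E_B/A = 8.540 MeV
⁵⁶₂₆Fe: Σm = 26(1.00728) + 30(1.0086649) = 56.4492270 u; Δm = 0.5285270 u; E_B = 492.32 MeV; E_B/A = 8.791 MeV
⁵⁶₂₆Fe has the higher binding energy per nucleon, so it is the more tightly bound nucleus.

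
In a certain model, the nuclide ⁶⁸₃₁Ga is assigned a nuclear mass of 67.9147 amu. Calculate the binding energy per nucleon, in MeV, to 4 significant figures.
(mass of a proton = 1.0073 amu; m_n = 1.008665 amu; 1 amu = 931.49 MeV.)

Mass of separated nucleons = 31(1.0073) + 37(1.008665) = 31.2263 + 37.320605 = 68.546905 amu
Δm = 68.546905 − 67.9147 = 0.632205 amu
Binding energy = Δm·c² = 0.632205 × 931.49 MeV/amu = 588.893 MeV
Dividing by A = 68 gives 8.660 MeV per nucleon.

8.660 MeV/nucleon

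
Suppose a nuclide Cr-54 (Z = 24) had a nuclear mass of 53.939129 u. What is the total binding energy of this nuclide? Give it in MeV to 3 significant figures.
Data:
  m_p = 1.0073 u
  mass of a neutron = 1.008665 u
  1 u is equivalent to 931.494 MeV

462 MeV

The nucleus contains 24 protons and 54 − 24 = 30 neutrons.
Σm = 24·m_p + 30·m_n = 24.1752 + 30.259950 = 54.435150 u
Δm = 54.435150 − 53.939129 = 0.496021 u
E_B = 0.496021 × 931.494 = 462.041 MeV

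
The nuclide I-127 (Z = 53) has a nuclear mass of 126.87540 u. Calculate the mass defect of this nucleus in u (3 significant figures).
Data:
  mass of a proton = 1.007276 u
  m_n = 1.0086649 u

1.15 u

With 53 protons and 74 neutrons (A = 127):
Σm = 53·m_p + 74·m_n = 53.385628 + 74.6412026 = 128.0268306 u
Δm = 128.0268306 − 126.87540 = 1.1514306 u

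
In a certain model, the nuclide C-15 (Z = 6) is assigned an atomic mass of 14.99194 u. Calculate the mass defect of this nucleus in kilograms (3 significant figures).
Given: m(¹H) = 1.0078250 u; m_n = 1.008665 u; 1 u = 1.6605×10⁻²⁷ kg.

2.21e-28 kg

With 6 protons and 9 neutrons (A = 15):
Total constituent mass: 6 × 1.0078250 + 9 × 1.008665 = 15.1249350 u
Δm = 15.1249350 − 14.99194 = 0.1329950 u
In SI units: 0.1329950 u × 1.6605×10⁻²⁷ kg/u = 2.2084e-28 kg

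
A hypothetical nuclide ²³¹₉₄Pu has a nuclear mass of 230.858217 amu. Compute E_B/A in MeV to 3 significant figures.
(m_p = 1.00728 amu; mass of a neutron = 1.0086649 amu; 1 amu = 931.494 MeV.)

The nucleus contains 94 protons and 231 − 94 = 137 neutrons.
Total constituent mass: 94 × 1.00728 + 137 × 1.0086649 = 232.8714113 amu
Mass defect Δm = 232.8714113 − 230.858217 = 2.0131943 amu
Converting to energy: 2.0131943 amu × 931.494 MeV/amu = 1875.28 MeV
BE/A = 1875.28 MeV / 231 = 8.118 MeV/nucleon

8.12 MeV/nucleon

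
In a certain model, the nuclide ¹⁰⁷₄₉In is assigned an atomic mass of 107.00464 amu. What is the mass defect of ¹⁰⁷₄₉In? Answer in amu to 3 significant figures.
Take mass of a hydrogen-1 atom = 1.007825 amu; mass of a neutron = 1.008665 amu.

0.881 amu

Z = 49, so N = A − Z = 107 − 49 = 58.
Mass of separated nucleons = 49(1.007825) + 58(1.008665) = 49.383425 + 58.502570 = 107.885995 amu
Mass defect Δm = 107.885995 − 107.00464 = 0.881355 amu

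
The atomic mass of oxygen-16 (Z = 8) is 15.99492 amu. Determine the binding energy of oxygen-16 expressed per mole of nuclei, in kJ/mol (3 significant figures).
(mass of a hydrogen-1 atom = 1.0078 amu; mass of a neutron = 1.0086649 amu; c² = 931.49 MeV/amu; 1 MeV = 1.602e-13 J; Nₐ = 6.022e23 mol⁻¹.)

1.23e+10 kJ/mol

With 8 protons and 8 neutrons (A = 16):
Σm = 8·m(¹H) + 8·m_n = 8.0624 + 8.0693192 = 16.1317192 amu
Δm = 16.1317192 − 15.99492 = 0.1367992 amu
E_B = 0.1367992 × 931.49 = 127.427 MeV
Per nucleus in joules: 127.427 MeV × 1.602e-13 J/MeV = 2.0414e-11 J
Per mole: 2.0414e-11 J × 6.022e23 mol⁻¹ = 1.2293e+13 J/mol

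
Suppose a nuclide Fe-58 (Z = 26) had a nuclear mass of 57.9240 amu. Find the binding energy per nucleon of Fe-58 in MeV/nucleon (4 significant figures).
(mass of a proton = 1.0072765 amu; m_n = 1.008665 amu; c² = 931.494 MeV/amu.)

8.712 MeV/nucleon

Mass of separated nucleons = 26(1.0072765) + 32(1.008665) = 26.1891890 + 32.277280 = 58.4664690 amu
Mass defect Δm = 58.4664690 − 57.9240 = 0.5424690 amu
Binding energy = Δm·c² = 0.5424690 × 931.494 MeV/amu = 505.307 MeV
Dividing by A = 58 gives 8.712 MeV per nucleon.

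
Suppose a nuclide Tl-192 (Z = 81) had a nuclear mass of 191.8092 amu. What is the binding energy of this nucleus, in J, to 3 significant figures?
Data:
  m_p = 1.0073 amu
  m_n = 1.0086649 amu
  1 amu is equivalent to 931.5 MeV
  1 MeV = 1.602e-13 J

2.60e-10 J

With 81 protons and 111 neutrons (A = 192):
Σm = 81·m_p + 111·m_n = 81.5913 + 111.9618039 = 193.5531039 amu
The mass defect is 193.5531039 − 191.8092 = 1.7439039 amu.
Converting to energy: 1.7439039 amu × 931.5 MeV/amu = 1624.45 MeV
In joules: 1624.45 MeV × 1.602e-13 J/MeV = 2.6024e-10 J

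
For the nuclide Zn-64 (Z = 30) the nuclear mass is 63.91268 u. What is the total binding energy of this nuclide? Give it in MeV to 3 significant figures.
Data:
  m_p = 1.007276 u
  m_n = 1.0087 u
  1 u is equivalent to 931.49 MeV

560 MeV

Z = 30, so N = A − Z = 64 − 30 = 34.
Mass of separated nucleons = 30(1.007276) + 34(1.0087) = 30.218280 + 34.2958 = 64.514080 u
Δm = 64.514080 − 63.91268 = 0.601400 u
Binding energy = Δm·c² = 0.601400 × 931.49 MeV/u = 560.198 MeV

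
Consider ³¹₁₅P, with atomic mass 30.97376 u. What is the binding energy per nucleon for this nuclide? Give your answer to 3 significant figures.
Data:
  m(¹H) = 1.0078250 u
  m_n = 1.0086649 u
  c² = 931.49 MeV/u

Mass of separated nucleons = 15(1.0078250) + 16(1.0086649) = 15.1173750 + 16.1386384 = 31.2560134 u
Mass defect Δm = 31.2560134 − 30.97376 = 0.2822534 u
Binding energy = Δm·c² = 0.2822534 × 931.49 MeV/u = 262.916 MeV
Dividing by A = 31 gives 8.481 MeV per nucleon.

8.48 MeV/nucleon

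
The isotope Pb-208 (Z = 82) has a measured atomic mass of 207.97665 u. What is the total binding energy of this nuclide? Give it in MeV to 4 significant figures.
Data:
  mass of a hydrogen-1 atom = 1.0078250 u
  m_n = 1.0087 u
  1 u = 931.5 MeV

1641 MeV

Σm = 82·m(¹H) + 126·m_n = 82.6416500 + 127.0962 = 209.7378500 u
Δm = 209.7378500 − 207.97665 = 1.7612000 u
Converting to energy: 1.7612000 u × 931.5 MeV/u = 1640.56 MeV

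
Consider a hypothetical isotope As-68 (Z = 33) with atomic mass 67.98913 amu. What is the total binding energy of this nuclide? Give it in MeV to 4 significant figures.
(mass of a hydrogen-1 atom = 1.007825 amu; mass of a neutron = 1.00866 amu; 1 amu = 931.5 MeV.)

533.0 MeV

The nucleus contains 33 protons and 68 − 33 = 35 neutrons.
Total constituent mass: 33 × 1.007825 + 35 × 1.00866 = 68.561325 amu
Mass defect Δm = 68.561325 − 67.98913 = 0.572195 amu
Binding energy = Δm·c² = 0.572195 × 931.5 MeV/amu = 533.000 MeV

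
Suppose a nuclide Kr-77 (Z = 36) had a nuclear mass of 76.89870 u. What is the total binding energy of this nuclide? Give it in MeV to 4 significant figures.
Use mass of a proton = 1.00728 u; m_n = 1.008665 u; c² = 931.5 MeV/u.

Z = 36, so N = A − Z = 77 − 36 = 41.
Mass of separated nucleons = 36(1.00728) + 41(1.008665) = 36.26208 + 41.355265 = 77.617345 u
The mass defect is 77.617345 − 76.89870 = 0.718645 u.
Binding energy = Δm·c² = 0.718645 × 931.5 MeV/u = 669.418 MeV

669.4 MeV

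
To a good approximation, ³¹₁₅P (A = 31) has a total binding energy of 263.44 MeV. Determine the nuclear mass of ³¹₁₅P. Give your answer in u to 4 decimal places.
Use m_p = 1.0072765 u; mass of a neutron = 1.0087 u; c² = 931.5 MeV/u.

Mass defect = 263.44 MeV / (931.5 MeV/u) = 0.282813 u
Constituent mass = 15(1.0072765) + 16(1.0087) = 31.2483475 u
Nuclear mass = 31.2483475 − 0.282813 = 30.9655345 u ≈ 30.9655 u (to 4 decimal places)

30.9655 u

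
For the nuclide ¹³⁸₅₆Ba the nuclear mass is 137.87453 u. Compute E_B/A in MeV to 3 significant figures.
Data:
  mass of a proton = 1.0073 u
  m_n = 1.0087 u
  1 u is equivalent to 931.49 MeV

Σm = 56·m_p + 82·m_n = 56.4088 + 82.7134 = 139.1222 u
Mass defect Δm = 139.1222 − 137.87453 = 1.24767 u
Converting to energy: 1.24767 u × 931.49 MeV/u = 1162.19 MeV
BE/A = 1162.19 MeV / 138 = 8.422 MeV/nucleon

8.42 MeV/nucleon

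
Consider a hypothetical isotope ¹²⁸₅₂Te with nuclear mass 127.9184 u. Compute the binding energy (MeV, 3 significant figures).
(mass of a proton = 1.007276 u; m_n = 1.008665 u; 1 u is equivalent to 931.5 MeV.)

Total constituent mass: 52 × 1.007276 + 76 × 1.008665 = 129.036892 u
The mass defect is 129.036892 − 127.9184 = 1.118492 u.
E_B = 1.118492 × 931.5 = 1041.88 MeV

1040 MeV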